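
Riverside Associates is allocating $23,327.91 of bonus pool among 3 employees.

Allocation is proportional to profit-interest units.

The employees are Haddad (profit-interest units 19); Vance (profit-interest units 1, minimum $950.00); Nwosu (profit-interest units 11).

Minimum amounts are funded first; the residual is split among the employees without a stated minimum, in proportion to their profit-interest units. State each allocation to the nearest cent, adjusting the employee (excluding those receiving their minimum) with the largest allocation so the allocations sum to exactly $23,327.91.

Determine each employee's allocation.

Fund the minimums — Vance $950.00. Remaining pool $22,377.91.
Remaining pool split over remaining profit-interest units 30: Haddad 14,172.6763 → $14,172.68; Nwosu 8,205.2337 → $8,205.23.

Haddad: $14,172.68 | Vance: $950.00 | Nwosu: $8,205.23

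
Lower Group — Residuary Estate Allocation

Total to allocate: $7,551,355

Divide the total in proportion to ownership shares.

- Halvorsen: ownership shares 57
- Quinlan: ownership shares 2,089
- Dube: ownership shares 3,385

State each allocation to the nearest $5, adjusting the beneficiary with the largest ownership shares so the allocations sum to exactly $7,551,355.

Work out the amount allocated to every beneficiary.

Halvorsen: $77,820 | Quinlan: $2,852,065 | Dube: $4,621,470

Total ownership shares = 5,531.
Proportional shares: Halvorsen 57/5,531 × $7,551,355 = 77,820.87; Quinlan 2,089/5,531 × $7,551,355 = 2,852,066.64; Dube 3,385/5,531 × $7,551,355 = 4,621,467.49.
Rounded to nearest $5: Halvorsen $77,820; Quinlan $2,852,065; Dube $4,621,465. Sum = $7,551,350.
Difference $7,551,355 − $7,551,350 = +$5 applied to largest ownership shares (Dube): Dube becomes $4,621,470.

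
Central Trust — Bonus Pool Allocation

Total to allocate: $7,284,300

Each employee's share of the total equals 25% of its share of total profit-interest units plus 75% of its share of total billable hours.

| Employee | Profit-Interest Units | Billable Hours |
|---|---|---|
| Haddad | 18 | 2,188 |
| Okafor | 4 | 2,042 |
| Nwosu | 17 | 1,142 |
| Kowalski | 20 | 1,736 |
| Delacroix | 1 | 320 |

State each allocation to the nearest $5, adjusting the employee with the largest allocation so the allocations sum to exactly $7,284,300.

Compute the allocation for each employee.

Haddad: $2,155,580 | Okafor: $1,623,275 | Nwosu: $1,355,900 | Kowalski: $1,883,835 | Delacroix: $265,710

Totals — profit-interest units 60, billable hours 7,428.
Blended shares (25% profit-interest units + 75% billable hours): Haddad 0.2959; Okafor 0.2228; Nwosu 0.1861; Kowalski 0.2586; Delacroix 0.0365.
Proportional shares: Haddad 2,155,576.18; Okafor 1,623,277.03; Nwosu 1,355,901.64; Kowalski 1,883,836.87; Delacroix 265,708.28.
After rounding ($5): Haddad $2,155,575; Okafor $1,623,275; Nwosu $1,355,900; Kowalski $1,883,835; Delacroix $265,710. Sum = $7,284,295.
Difference $7,284,300 − $7,284,295 = +$5 applied to largest allocation (Haddad): Haddad becomes $2,155,580.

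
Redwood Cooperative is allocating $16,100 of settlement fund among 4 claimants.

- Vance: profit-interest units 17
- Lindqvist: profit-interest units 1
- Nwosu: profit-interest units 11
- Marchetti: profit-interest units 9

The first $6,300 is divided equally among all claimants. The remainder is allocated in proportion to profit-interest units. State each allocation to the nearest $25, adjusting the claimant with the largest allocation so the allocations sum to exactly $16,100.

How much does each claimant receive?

Vance: $5,975 · Lindqvist: $1,825 · Nwosu: $4,400 · Marchetti: $3,900

Equal tier: $6,300 ÷ 4 = $1,575 apiece.
Remainder $9,800 by profit-interest units (total 38): Vance 4,384.21 → $4,375; Lindqvist 257.89 → $250; Nwosu 2,836.84 → $2,825; Marchetti 2,321.05 → $2,325.
Rounding difference +$25 on remainder applied to Vance.
Totals: Vance $1,575 + $4,400 = $5,975; Lindqvist $1,575 + $250 = $1,825; Nwosu $1,575 + $2,825 = $4,400; Marchetti $1,575 + $2,325 = $3,900.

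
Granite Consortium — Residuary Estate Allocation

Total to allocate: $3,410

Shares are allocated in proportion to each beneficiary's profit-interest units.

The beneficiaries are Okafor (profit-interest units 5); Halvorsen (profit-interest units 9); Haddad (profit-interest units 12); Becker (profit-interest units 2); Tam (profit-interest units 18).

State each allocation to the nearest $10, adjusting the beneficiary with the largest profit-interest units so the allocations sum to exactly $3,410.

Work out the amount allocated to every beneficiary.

Okafor: $370 | Halvorsen: $670 | Haddad: $890 | Becker: $150 | Tam: $1,330

Profit-interest units total: 5 + 9 + 12 + 2 + 18 = 46.
Unrounded shares: Okafor 370.65; Halvorsen 667.17; Haddad 889.57; Becker 148.26; Tam 1,334.35.
After rounding ($10): Okafor $370; Halvorsen $670; Haddad $890; Becker $150; Tam $1,330. Sum = $3,410.
No rounding difference to absorb.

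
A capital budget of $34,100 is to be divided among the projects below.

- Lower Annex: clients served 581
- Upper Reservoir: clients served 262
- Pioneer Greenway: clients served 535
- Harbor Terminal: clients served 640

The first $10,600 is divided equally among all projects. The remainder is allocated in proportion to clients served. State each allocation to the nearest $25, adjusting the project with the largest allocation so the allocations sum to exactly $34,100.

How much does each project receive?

Lower Annex: $9,425; Upper Reservoir: $5,700; Pioneer Greenway: $8,875; Harbor Terminal: $10,100

First tranche $10,600 split equally: $2,650 each.
Remainder $23,500 by clients served (total 2,018): Lower Annex 6,765.86 → $6,775; Upper Reservoir 3,051.04 → $3,050; Pioneer Greenway 6,230.18 → $6,225; Harbor Terminal 7,452.92 → $7,450.
Totals: Lower Annex $2,650 + $6,775 = $9,425; Upper Reservoir $2,650 + $3,050 = $5,700; Pioneer Greenway $2,650 + $6,225 = $8,875; Harbor Terminal $2,650 + $7,450 = $10,100.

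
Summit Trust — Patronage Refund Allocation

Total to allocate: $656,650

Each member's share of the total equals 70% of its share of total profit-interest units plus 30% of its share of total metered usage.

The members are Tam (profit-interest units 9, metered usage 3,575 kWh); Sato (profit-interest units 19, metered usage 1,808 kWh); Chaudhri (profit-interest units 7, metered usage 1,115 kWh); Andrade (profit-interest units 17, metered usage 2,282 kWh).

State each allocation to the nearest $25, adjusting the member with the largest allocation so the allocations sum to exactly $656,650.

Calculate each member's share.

Tam: $159,775 · Sato: $208,500 · Chaudhri: $86,900 · Andrade: $201,475

Profit-interest units total 52; metered usage total 8,780.
Blended shares (70% profit-interest units + 30% metered usage): Tam 0.2433; Sato 0.3175; Chaudhri 0.1323; Andrade 0.3068.
Raw shares: Tam 159,767.19; Sato 208,516.58; Chaudhri 86,893.65; Andrade 201,472.58.
After rounding ($25): Tam $159,775; Sato $208,525; Chaudhri $86,900; Andrade $201,475. Sum = $656,675.
Difference $656,650 − $656,675 = −$25 applied to largest allocation (Sato): Sato becomes $208,500.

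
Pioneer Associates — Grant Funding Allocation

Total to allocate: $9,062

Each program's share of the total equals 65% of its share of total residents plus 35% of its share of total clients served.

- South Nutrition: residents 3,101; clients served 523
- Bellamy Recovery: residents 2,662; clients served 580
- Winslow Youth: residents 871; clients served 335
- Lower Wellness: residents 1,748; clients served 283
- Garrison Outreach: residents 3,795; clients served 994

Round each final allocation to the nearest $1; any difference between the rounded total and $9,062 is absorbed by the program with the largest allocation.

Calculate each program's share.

South Nutrition: $2,111 · Bellamy Recovery: $1,965 · Winslow Youth: $813 · Lower Wellness: $1,176 · Garrison Outreach: $2,997

Residents total 12,177; clients served total 2,715.
Blended shares (65% residents + 35% clients served): South Nutrition 0.2330; Bellamy Recovery 0.2169; Winslow Youth 0.0897; Lower Wellness 0.1298; Garrison Outreach 0.3307.
Proportional shares: South Nutrition 2,111.00; Bellamy Recovery 1,965.24; Winslow Youth 812.67; Lower Wellness 1,176.15; Garrison Outreach 2,996.93.
At nearest $1: South Nutrition $2,111; Bellamy Recovery $1,965; Winslow Youth $813; Lower Wellness $1,176; Garrison Outreach $2,997. Sum = $9,062.
Sum already equals the total — no adjustment.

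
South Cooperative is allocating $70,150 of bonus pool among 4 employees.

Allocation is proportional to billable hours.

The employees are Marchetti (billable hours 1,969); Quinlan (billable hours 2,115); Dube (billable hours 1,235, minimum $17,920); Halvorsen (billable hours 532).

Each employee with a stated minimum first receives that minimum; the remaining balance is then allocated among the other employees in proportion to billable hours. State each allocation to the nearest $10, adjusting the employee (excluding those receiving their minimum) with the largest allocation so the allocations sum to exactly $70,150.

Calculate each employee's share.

Minimums first: Dube $17,920. Remaining pool $52,230.
Remaining pool split over remaining billable hours 4,616: Marchetti 22,279.22 → $22,280; Quinlan 23,931.21 → $23,930; Halvorsen 6,019.58 → $6,020.

Marchetti: $22,280 | Quinlan: $23,930 | Dube: $17,920 | Halvorsen: $6,020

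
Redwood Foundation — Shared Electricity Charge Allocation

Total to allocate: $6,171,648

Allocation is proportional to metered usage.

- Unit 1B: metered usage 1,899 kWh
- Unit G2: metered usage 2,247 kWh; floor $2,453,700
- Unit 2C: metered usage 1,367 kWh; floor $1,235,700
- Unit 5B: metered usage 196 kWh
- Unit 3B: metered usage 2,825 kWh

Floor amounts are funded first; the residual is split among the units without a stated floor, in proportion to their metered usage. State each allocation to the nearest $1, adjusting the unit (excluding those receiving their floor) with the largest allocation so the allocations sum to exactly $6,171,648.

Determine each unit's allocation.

Unit 1B: $958,087 | Unit G2: $2,453,700 | Unit 2C: $1,235,700 | Unit 5B: $98,886 | Unit 3B: $1,425,275

Minimums first: Unit G2 $2,453,700; Unit 2C $1,235,700. Remaining pool $2,482,248.
Remaining pool split over remaining metered usage 4,920: Unit 1B 958,087.19 → $958,087; Unit 5B 98,886.30 → $98,886; Unit 3B 1,425,274.51 → $1,425,275.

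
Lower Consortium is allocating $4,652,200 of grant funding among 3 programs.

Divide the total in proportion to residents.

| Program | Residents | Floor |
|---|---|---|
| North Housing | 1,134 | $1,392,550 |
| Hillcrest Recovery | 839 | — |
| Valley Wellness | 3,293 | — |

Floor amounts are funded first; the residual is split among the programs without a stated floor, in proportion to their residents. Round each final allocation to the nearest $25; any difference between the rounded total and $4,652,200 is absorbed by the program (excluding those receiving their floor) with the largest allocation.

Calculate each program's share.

Fund the minimums — North Housing $1,392,550. Remaining pool $3,259,650.
Remaining pool split over remaining residents 4,132: Hillcrest Recovery 661,869.88 → $661,875; Valley Wellness 2,597,780.12 → $2,597,775.

North Housing: $1,392,550; Hillcrest Recovery: $661,875; Valley Wellness: $2,597,775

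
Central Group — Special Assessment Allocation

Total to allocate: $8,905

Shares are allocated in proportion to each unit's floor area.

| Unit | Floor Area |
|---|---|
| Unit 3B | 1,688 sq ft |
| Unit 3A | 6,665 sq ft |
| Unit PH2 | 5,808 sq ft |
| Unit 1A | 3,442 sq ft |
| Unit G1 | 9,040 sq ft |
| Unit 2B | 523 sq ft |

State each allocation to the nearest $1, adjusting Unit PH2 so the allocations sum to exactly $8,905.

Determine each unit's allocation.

Unit 3B: $553 · Unit 3A: $2,185 · Unit PH2: $1,905 · Unit 1A: $1,128 · Unit G1: $2,963 · Unit 2B: $171

Total floor area = 27,166.
Unrounded shares: Unit 3B 1,688/27,166 × $8,905 = 553.33; Unit 3A 6,665/27,166 × $8,905 = 2,184.78; Unit PH2 5,808/27,166 × $8,905 = 1,903.86; Unit 1A 3,442/27,166 × $8,905 = 1,128.29; Unit G1 9,040/27,166 × $8,905 = 2,963.31; Unit 2B 523/27,166 × $8,905 = 171.44.
Rounded to nearest $1: Unit 3B $553; Unit 3A $2,185; Unit PH2 $1,904; Unit 1A $1,128; Unit G1 $2,963; Unit 2B $171. Sum = $8,904.
Difference $8,905 − $8,904 = +$1 applied to Unit PH2: Unit PH2 becomes $1,905.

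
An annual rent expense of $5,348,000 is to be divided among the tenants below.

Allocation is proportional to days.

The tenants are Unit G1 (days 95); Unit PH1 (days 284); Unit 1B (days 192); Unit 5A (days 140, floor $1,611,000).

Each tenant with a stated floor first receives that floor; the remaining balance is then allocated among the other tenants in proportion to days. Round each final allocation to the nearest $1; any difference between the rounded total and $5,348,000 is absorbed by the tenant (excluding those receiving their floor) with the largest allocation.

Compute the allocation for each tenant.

Minimums first: Unit 5A $1,611,000. Remaining pool $3,737,000.
Remaining pool split over remaining days 571: Unit G1 621,742.56 → $621,743; Unit PH1 1,858,683.01 → $1,858,683; Unit 1B 1,256,574.43 → $1,256,574.

Unit G1: $621,743; Unit PH1: $1,858,683; Unit 1B: $1,256,574; Unit 5A: $1,611,000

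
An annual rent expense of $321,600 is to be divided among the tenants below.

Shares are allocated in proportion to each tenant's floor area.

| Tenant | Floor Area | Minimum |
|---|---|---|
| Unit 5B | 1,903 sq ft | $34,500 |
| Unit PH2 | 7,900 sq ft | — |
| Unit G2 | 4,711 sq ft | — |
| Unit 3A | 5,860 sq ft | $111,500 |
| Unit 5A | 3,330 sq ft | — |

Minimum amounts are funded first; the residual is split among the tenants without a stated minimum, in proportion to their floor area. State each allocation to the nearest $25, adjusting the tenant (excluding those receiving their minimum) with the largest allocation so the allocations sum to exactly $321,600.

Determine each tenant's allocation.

Unit 5B: $34,500 | Unit PH2: $87,025 | Unit G2: $51,900 | Unit 3A: $111,500 | Unit 5A: $36,675

Fund the minimums — Unit 5B $34,500; Unit 3A $111,500. Balance $175,600.
Balance split over remaining floor area 15,941: Unit PH2 87,023.40 → $87,025; Unit G2 51,894.59 → $51,900; Unit 5A 36,682.01 → $36,675.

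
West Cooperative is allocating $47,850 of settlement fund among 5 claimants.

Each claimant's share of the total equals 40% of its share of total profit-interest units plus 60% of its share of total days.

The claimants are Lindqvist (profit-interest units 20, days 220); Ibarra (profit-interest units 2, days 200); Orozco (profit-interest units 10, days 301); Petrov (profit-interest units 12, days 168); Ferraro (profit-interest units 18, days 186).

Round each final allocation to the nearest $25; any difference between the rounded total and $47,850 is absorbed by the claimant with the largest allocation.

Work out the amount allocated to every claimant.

Lindqvist: $12,050; Ibarra: $5,950; Orozco: $11,125; Petrov: $8,200; Ferraro: $10,525

Totals — profit-interest units 62, days 1,075.
Combined weights (40% profit-interest units + 60% days): Lindqvist 0.2518; Ibarra 0.1245; Orozco 0.2325; Petrov 0.1712; Ferraro 0.2199.
Proportional shares: Lindqvist 12,049.73; Ibarra 5,958.81; Orozco 11,125.90; Petrov 8,191.29; Ferraro 10,524.27.
At nearest $25: Lindqvist $12,050; Ibarra $5,950; Orozco $11,125; Petrov $8,200; Ferraro $10,525. Sum = $47,850.
No rounding difference to absorb.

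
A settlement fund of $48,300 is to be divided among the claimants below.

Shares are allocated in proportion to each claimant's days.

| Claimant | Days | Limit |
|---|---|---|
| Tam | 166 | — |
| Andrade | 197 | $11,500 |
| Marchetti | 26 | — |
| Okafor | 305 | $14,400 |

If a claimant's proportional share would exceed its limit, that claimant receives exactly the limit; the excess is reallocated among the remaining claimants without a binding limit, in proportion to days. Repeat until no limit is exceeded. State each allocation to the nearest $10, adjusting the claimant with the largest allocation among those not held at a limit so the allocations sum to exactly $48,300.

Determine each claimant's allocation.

Tam: $19,370 · Andrade: $11,500 · Marchetti: $3,030 · Okafor: $14,400

Combined days = 694.
Proportional shares (ignoring caps): Tam 11,553.03; Andrade 13,710.52; Marchetti 1,809.51; Okafor 21,226.95.
Cap binds for Andrade ($11,500), Okafor ($14,400); balance $22,400 reallocated over remaining days 192.
Remaining shares: Tam 19,366.67 → $19,370; Marchetti 3,033.33 → $3,030.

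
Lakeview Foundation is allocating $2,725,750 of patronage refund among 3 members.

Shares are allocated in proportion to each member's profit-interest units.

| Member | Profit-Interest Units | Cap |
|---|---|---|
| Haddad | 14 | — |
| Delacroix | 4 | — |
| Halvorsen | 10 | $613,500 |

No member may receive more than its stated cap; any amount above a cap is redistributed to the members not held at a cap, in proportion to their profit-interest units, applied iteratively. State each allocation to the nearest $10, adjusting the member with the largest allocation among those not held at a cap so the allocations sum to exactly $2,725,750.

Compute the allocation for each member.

Haddad: $1,642,860 | Delacroix: $469,390 | Halvorsen: $613,500

Combined profit-interest units = 28.
Proportional shares (ignoring caps): Haddad 1,362,875.00; Delacroix 389,392.86; Halvorsen 973,482.14.
Capped: Halvorsen ($613,500); remaining pool $2,112,250 reallocated over remaining profit-interest units 18.
Remaining shares: Haddad 1,642,861.11 → $1,642,860; Delacroix 469,388.89 → $469,390.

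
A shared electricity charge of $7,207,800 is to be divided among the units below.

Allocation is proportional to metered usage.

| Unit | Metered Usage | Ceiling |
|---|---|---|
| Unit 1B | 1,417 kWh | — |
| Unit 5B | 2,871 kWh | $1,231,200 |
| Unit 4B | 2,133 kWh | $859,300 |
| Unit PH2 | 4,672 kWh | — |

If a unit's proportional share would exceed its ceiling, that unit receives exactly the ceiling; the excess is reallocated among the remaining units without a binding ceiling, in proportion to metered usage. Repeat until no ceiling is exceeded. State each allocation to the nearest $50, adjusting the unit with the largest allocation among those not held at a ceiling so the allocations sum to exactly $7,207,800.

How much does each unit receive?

Unit 1B: $1,190,850 | Unit 5B: $1,231,200 | Unit 4B: $859,300 | Unit PH2: $3,926,450

Total metered usage = 11,093.
Unconstrained shares: Unit 1B 920,711.49; Unit 5B 1,865,464.15; Unit 4B 1,385,940.45; Unit PH2 3,035,683.91.
Cap binds for Unit 5B ($1,231,200), Unit 4B ($859,300); residual $5,117,300 reallocated over remaining metered usage 6,089.
Shares after redistribution: Unit 1B 1,190,871.10 → $1,190,850; Unit PH2 3,926,428.90 → $3,926,450.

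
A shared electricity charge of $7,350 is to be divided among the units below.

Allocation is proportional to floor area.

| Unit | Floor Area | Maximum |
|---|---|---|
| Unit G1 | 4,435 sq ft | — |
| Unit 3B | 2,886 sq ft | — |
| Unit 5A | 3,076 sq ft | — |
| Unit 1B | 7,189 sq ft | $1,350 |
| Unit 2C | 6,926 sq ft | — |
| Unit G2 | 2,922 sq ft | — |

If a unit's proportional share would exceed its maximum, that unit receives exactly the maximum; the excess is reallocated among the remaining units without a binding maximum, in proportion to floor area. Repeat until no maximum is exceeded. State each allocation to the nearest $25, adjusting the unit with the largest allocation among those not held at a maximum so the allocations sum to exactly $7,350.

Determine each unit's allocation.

Sum of floor area: 27,434.
Unconstrained shares: Unit G1 1,188.21; Unit 3B 773.20; Unit 5A 824.11; Unit 1B 1,926.05; Unit 2C 1,855.58; Unit G2 782.85.
Cap binds for Unit 1B ($1,350); residual $6,000 reallocated over remaining floor area 20,245.
Shares after redistribution: Unit G1 1,314.40 → $1,325; Unit 3B 855.32 → $850; Unit 5A 911.63 → $900; Unit 2C 2,052.65 → $2,050; Unit G2 865.99 → $875.

Unit G1: $1,325 | Unit 3B: $850 | Unit 5A: $900 | Unit 1B: $1,350 | Unit 2C: $2,050 | Unit G2: $875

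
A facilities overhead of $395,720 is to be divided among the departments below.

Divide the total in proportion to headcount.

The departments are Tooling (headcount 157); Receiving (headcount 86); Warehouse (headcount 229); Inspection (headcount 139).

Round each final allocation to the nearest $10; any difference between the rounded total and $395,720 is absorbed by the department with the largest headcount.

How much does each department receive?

Headcount total: 611.
Unrounded shares: Tooling 157/611 × $395,720 = 101,682.55; Receiving 86/611 × $395,720 = 55,698.72; Warehouse 229/611 × $395,720 = 148,314.04; Inspection 139/611 × $395,720 = 90,024.68.
After rounding ($10): Tooling $101,680; Receiving $55,700; Warehouse $148,310; Inspection $90,020. Sum = $395,710.
Difference $395,720 − $395,710 = +$10 applied to largest headcount (Warehouse): Warehouse becomes $148,320.

Tooling: $101,680 · Receiving: $55,700 · Warehouse: $148,320 · Inspection: $90,020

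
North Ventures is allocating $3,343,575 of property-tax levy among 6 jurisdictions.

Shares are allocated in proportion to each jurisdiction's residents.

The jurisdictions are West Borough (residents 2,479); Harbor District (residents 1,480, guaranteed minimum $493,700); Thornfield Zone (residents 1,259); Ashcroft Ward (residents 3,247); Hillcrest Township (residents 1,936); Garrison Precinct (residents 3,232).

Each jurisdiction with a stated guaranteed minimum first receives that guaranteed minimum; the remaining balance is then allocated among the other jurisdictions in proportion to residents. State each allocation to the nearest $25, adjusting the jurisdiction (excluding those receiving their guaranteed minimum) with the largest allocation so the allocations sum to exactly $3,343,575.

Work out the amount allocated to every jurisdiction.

Guaranteed amounts: Harbor District $493,700. Residual $2,849,875.
Residual split over remaining residents 12,153: West Borough 581,324.79 → $581,325; Thornfield Zone 295,235.14 → $295,225; Ashcroft Ward 761,420.56 → $761,425; Hillcrest Township 453,991.44 → $454,000; Garrison Precinct 757,903.07 → $757,900.

West Borough: $581,325 · Harbor District: $493,700 · Thornfield Zone: $295,225 · Ashcroft Ward: $761,425 · Hillcrest Township: $454,000 · Garrison Precinct: $757,900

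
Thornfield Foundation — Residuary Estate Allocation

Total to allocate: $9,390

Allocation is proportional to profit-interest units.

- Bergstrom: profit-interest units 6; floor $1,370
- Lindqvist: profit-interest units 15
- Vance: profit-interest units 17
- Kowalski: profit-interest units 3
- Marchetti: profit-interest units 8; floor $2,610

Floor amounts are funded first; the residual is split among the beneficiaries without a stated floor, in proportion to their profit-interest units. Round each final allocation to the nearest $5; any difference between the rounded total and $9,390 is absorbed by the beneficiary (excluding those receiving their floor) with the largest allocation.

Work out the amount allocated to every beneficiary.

Bergstrom: $1,370 · Lindqvist: $2,320 · Vance: $2,625 · Kowalski: $465 · Marchetti: $2,610

Minimums first: Bergstrom $1,370; Marchetti $2,610. Balance $5,410.
Balance split over remaining profit-interest units 35: Lindqvist 2,318.57 → $2,320; Vance 2,627.71 → $2,630; Kowalski 463.71 → $465.
Rounding difference −$5 applied to Vance → $2,625.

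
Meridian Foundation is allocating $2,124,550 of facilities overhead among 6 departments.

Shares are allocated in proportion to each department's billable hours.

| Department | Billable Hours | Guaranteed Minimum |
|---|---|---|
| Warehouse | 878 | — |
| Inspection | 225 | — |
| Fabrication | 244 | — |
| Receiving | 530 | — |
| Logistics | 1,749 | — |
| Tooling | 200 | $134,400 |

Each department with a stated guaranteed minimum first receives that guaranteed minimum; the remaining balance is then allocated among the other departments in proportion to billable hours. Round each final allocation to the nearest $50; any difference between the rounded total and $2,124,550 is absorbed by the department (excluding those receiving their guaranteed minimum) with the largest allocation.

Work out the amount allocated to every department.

Minimums first: Tooling $134,400. Balance $1,990,150.
Balance split over remaining billable hours 3,626: Warehouse 481,895.12 → $481,900; Inspection 123,492.48 → $123,500; Fabrication 133,920.74 → $133,900; Receiving 290,893.41 → $290,900; Logistics 959,948.25 → $959,950.

Warehouse: $481,900 | Inspection: $123,500 | Fabrication: $133,900 | Receiving: $290,900 | Logistics: $959,950 | Tooling: $134,400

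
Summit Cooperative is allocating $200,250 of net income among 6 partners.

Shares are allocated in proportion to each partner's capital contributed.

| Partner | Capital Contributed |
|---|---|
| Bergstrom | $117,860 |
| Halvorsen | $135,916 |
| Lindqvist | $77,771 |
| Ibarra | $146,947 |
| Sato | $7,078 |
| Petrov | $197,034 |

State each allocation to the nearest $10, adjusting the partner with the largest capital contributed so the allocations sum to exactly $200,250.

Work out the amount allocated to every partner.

Bergstrom: $34,580 | Halvorsen: $39,870 | Lindqvist: $22,810 | Ibarra: $43,110 | Sato: $2,080 | Petrov: $57,800

Combined capital contributed = 117,860 + 135,916 + 77,771 + 146,947 + 7,078 + 197,034 = 682,606.
Proportional shares: Bergstrom 34,575.53; Halvorsen 39,872.46; Lindqvist 22,814.98; Ibarra 43,108.52; Sato 2,076.41; Petrov 57,802.10.
Rounded to nearest $10: Bergstrom $34,580; Halvorsen $39,870; Lindqvist $22,810; Ibarra $43,110; Sato $2,080; Petrov $57,800. Sum = $200,250.
Rounded total matches; no reconciliation needed.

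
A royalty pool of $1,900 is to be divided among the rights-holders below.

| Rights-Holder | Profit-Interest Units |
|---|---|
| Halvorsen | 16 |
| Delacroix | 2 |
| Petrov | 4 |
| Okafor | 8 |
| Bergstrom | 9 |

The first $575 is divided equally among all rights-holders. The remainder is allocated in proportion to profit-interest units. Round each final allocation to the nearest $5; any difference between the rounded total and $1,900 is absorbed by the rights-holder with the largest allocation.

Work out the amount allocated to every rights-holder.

First tranche $575 split equally: $115 each.
Remainder $1,325 by profit-interest units (total 39): Halvorsen 543.59 → $545; Delacroix 67.95 → $70; Petrov 135.90 → $135; Okafor 271.79 → $270; Bergstrom 305.77 → $305.
Totals: Halvorsen $115 + $545 = $660; Delacroix $115 + $70 = $185; Petrov $115 + $135 = $250; Okafor $115 + $270 = $385; Bergstrom $115 + $305 = $420.

Halvorsen: $660 | Delacroix: $185 | Petrov: $250 | Okafor: $385 | Bergstrom: $420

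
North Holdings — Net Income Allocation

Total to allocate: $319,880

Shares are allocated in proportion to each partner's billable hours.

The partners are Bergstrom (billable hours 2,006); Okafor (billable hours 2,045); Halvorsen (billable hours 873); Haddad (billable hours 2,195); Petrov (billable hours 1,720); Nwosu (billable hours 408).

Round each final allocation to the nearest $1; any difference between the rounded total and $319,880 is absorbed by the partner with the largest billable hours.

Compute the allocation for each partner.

Bergstrom: $69,393; Okafor: $70,742; Halvorsen: $30,200; Haddad: $75,931; Petrov: $59,500; Nwosu: $14,114

Total billable hours = 2,006 + 2,045 + 873 + 2,195 + 1,720 + 408 = 9,247.
Raw shares: Bergstrom 69,393.24; Okafor 70,742.36; Halvorsen 30,199.55; Haddad 75,931.29; Petrov 59,499.69; Nwosu 14,113.88.
Rounded to nearest $1: Bergstrom $69,393; Okafor $70,742; Halvorsen $30,200; Haddad $75,931; Petrov $59,500; Nwosu $14,114. Sum = $319,880.
Rounded total matches; no reconciliation needed.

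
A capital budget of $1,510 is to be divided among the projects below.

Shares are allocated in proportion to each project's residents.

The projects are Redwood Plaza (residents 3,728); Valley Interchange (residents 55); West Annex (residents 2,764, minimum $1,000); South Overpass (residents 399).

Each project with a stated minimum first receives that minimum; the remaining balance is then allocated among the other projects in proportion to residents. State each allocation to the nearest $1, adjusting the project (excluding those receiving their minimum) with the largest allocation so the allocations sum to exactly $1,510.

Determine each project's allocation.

Redwood Plaza: $454 · Valley Interchange: $7 · West Annex: $1,000 · South Overpass: $49

Guaranteed amounts: West Annex $1,000. Balance $510.
Balance split over remaining residents 4,182: Redwood Plaza 454.63 → $455; Valley Interchange 6.71 → $7; South Overpass 48.66 → $49.
Rounding difference −$1 applied to Redwood Plaza → $454.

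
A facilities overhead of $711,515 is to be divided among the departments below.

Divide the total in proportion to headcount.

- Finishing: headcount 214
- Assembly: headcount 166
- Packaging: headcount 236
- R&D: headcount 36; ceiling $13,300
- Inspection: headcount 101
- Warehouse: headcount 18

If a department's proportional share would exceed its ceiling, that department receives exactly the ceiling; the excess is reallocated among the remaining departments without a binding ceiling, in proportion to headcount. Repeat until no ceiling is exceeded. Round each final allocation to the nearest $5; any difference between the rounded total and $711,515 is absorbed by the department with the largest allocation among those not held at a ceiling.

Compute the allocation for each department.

Finishing: $203,290 · Assembly: $157,690 · Packaging: $224,190 · R&D: $13,300 · Inspection: $95,945 · Warehouse: $17,100

Headcount total: 771.
Unconstrained shares: Finishing 197,489.25; Assembly 153,192.59; Packaging 217,791.88; R&D 33,222.49; Inspection 93,207.54; Warehouse 16,611.25.
Cap binds for R&D ($13,300); balance $698,215 reallocated over remaining headcount 735.
Remaining shares: Finishing 203,289.81 → $203,290; Assembly 157,692.10 → $157,690; Packaging 224,188.76 → $224,190; Inspection 95,945.19 → $95,945; Warehouse 17,099.14 → $17,100.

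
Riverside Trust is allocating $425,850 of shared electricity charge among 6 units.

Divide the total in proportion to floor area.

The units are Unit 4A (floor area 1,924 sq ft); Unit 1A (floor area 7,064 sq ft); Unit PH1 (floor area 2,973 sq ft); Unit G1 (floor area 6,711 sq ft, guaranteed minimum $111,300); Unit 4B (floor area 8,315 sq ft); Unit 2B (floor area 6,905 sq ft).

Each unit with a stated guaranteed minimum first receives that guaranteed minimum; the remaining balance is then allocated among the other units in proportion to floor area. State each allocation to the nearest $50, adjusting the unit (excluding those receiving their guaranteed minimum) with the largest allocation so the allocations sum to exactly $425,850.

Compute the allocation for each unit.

Fund the minimums — Unit G1 $111,300. Remaining pool $314,550.
Remaining pool split over remaining floor area 27,181: Unit 4A 22,265.34 → $22,250; Unit 1A 81,747.59 → $81,750; Unit PH1 34,404.81 → $34,400; Unit 4B 96,224.69 → $96,200; Unit 2B 79,907.57 → $79,900.
Rounding difference +$50 applied to Unit 4B → $96,250.

Unit 4A: $22,250 · Unit 1A: $81,750 · Unit PH1: $34,400 · Unit G1: $111,300 · Unit 4B: $96,250 · Unit 2B: $79,900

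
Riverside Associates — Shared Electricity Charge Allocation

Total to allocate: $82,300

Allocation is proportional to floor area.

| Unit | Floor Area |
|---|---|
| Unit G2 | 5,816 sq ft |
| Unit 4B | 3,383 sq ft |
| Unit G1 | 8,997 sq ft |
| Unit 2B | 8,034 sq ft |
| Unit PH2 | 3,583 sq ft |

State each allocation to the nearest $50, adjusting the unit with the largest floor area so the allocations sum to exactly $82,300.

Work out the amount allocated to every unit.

Floor area total: 29,813.
Proportional shares: Unit G2 5,816/29,813 × $82,300 = 16,055.30; Unit 4B 3,383/29,813 × $82,300 = 9,338.91; Unit G1 8,997/29,813 × $82,300 = 24,836.58; Unit 2B 8,034/29,813 × $82,300 = 22,178.18; Unit PH2 3,583/29,813 × $82,300 = 9,891.02.
After rounding ($50): Unit G2 $16,050; Unit 4B $9,350; Unit G1 $24,850; Unit 2B $22,200; Unit PH2 $9,900. Sum = $82,350.
Difference $82,300 − $82,350 = −$50 applied to largest floor area (Unit G1): Unit G1 becomes $24,800.

Unit G2: $16,050 · Unit 4B: $9,350 · Unit G1: $24,800 · Unit 2B: $22,200 · Unit PH2: $9,900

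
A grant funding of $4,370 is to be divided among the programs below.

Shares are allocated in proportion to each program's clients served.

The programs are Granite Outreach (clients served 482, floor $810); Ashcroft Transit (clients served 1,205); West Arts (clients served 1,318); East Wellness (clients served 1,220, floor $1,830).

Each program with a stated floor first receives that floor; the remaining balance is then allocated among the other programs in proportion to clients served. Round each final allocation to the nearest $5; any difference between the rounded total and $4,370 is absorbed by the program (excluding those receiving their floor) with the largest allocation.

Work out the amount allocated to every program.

Granite Outreach: $810 · Ashcroft Transit: $825 · West Arts: $905 · East Wellness: $1,830

Guaranteed amounts: Granite Outreach $810; East Wellness $1,830. Remaining pool $1,730.
Remaining pool split over remaining clients served 2,523: Ashcroft Transit 826.26 → $825; West Arts 903.74 → $905.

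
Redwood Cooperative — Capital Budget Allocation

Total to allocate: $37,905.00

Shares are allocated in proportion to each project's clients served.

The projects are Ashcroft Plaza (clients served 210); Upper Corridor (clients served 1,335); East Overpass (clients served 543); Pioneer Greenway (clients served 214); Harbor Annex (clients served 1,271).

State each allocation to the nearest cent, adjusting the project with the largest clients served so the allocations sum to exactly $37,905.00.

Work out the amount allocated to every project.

Ashcroft Plaza: $2,227.83; Upper Corridor: $14,162.66; East Overpass: $5,760.54; Pioneer Greenway: $2,270.27; Harbor Annex: $13,483.70

Total clients served = 210 + 1,335 + 543 + 214 + 1,271 = 3,573.
Raw shares: Ashcroft Plaza 2,227.8338; Upper Corridor 14,162.6574; East Overpass 5,760.5416; Pioneer Greenway 2,270.2687; Harbor Annex 13,483.6986.
Rounded to nearest cent: Ashcroft Plaza $2,227.83; Upper Corridor $14,162.66; East Overpass $5,760.54; Pioneer Greenway $2,270.27; Harbor Annex $13,483.70. Sum = $37,905.00.
No rounding difference to absorb.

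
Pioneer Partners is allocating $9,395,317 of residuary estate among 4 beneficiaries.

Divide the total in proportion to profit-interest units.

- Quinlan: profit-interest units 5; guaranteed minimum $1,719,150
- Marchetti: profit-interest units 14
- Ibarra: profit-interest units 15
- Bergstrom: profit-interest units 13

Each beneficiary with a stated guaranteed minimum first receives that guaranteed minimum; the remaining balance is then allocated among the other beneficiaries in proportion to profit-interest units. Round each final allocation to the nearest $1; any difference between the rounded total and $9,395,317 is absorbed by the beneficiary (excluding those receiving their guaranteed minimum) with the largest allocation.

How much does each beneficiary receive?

Quinlan: $1,719,150 · Marchetti: $2,558,722 · Ibarra: $2,741,489 · Bergstrom: $2,375,956

Guaranteed amounts: Quinlan $1,719,150. Residual $7,676,167.
Residual split over remaining profit-interest units 42: Marchetti 2,558,722.33 → $2,558,722; Ibarra 2,741,488.21 → $2,741,488; Bergstrom 2,375,956.45 → $2,375,956.
Rounding difference +$1 applied to Ibarra → $2,741,489.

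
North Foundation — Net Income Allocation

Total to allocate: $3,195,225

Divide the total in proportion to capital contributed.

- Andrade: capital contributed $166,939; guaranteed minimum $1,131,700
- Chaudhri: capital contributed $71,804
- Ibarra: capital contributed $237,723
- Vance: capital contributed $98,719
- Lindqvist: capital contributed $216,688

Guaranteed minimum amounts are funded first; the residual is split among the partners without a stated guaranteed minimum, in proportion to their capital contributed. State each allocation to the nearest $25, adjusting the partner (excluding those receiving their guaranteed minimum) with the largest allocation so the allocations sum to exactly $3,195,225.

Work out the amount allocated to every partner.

Andrade: $1,131,700; Chaudhri: $237,100; Ibarra: $784,950; Vance: $325,975; Lindqvist: $715,500

Minimums first: Andrade $1,131,700. Remaining pool $2,063,525.
Remaining pool split over remaining capital contributed 624,934: Chaudhri 237,096.00 → $237,100; Ibarra 784,958.66 → $784,950; Vance 325,969.02 → $325,975; Lindqvist 715,501.33 → $715,500.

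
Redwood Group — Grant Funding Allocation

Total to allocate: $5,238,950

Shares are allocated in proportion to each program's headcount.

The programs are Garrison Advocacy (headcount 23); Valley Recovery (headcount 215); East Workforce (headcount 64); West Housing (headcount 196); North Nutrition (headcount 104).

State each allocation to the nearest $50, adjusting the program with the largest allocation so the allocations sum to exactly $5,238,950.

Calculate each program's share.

Total headcount = 602.
Proportional shares: Garrison Advocacy 23/602 × $5,238,950 = 200,159.22; Valley Recovery 215/602 × $5,238,950 = 1,871,053.57; East Workforce 64/602 × $5,238,950 = 556,964.78; West Housing 196/602 × $5,238,950 = 1,705,704.65; North Nutrition 104/602 × $5,238,950 = 905,067.77.
At nearest $50: Garrison Advocacy $200,150; Valley Recovery $1,871,050; East Workforce $556,950; West Housing $1,705,700; North Nutrition $905,050. Sum = $5,238,900.
Difference $5,238,950 − $5,238,900 = +$50 applied to largest allocation (Valley Recovery): Valley Recovery becomes $1,871,100.

Garrison Advocacy: $200,150 · Valley Recovery: $1,871,100 · East Workforce: $556,950 · West Housing: $1,705,700 · North Nutrition: $905,050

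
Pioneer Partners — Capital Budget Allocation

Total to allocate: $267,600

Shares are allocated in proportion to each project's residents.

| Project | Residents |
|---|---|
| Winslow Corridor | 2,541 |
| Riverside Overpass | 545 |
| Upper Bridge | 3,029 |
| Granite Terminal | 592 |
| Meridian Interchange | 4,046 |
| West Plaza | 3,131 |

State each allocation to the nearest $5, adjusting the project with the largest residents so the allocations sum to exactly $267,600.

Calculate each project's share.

Total residents = 2,541 + 545 + 3,029 + 592 + 4,046 + 3,131 = 13,884.
Unrounded shares: Winslow Corridor 48,975.19; Riverside Overpass 10,504.32; Upper Bridge 58,380.90; Granite Terminal 11,410.20; Meridian Interchange 77,982.54; West Plaza 60,346.85.
At nearest $5: Winslow Corridor $48,975; Riverside Overpass $10,505; Upper Bridge $58,380; Granite Terminal $11,410; Meridian Interchange $77,985; West Plaza $60,345. Sum = $267,600.
No rounding difference to absorb.

Winslow Corridor: $48,975 | Riverside Overpass: $10,505 | Upper Bridge: $58,380 | Granite Terminal: $11,410 | Meridian Interchange: $77,985 | West Plaza: $60,345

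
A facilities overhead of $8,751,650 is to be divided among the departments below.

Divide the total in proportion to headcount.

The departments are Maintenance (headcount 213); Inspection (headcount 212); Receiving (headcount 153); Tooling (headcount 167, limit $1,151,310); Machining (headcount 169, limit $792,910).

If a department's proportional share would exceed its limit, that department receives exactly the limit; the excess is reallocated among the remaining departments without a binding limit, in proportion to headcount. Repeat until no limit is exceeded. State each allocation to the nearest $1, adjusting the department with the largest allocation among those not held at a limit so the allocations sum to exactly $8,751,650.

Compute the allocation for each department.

Maintenance: $2,508,620 · Inspection: $2,496,843 · Receiving: $1,801,967 · Tooling: $1,151,310 · Machining: $792,910

Headcount total: 914.
Proportional shares (ignoring caps): Maintenance 2,039,498.30; Inspection 2,029,923.19; Receiving 1,464,991.74; Tooling 1,599,043.27; Machining 1,618,193.49.
Cap binds for Tooling ($1,151,310), Machining ($792,910); balance $6,807,430 reallocated over remaining headcount 578.
Remaining shares: Maintenance 2,508,620.40 → $2,508,620; Inspection 2,496,842.84 → $2,496,843; Receiving 1,801,966.76 → $1,801,967.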